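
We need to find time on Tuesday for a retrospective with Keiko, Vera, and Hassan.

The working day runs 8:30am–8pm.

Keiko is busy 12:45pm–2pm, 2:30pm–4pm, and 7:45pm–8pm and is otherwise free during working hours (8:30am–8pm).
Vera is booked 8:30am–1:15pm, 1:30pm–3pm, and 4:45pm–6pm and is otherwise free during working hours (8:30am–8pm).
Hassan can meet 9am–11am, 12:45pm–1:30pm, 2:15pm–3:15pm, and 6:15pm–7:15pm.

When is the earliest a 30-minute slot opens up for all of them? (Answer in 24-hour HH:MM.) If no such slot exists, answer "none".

18:15

Keiko free within 08:30–20:00: 08:30–12:45, 14:00–14:30, 16:00–19:45.
Vera free within 08:30–20:00: 13:15–13:30, 15:00–16:45, 18:00–20:00.
Keiko ∩ Vera: 16:00–16:45, 18:00–19:45.
Keiko ∩ Vera ∩ Hassan: 18:15–19:15.
Windows ≥ 30 min: 18:15–19:15.
Earliest such window starts at 18:15.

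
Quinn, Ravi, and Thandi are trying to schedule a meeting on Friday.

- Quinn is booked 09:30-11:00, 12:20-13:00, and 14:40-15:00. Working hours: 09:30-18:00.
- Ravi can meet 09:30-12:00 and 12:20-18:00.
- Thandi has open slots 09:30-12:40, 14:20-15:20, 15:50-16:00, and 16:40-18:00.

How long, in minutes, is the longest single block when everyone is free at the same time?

80 minutes

Quinn free within 09:30–18:00: 11:00–12:20, 13:00–14:40, 15:00–18:00.
Quinn ∩ Ravi: 11:00–12:00, 13:00–14:40, 15:00–18:00.
Quinn ∩ Ravi ∩ Thandi: 11:00–12:00, 14:20–14:40, 15:00–15:20, 15:50–16:00, 16:40–18:00.
Common window lengths: 60, 20, 20, 10, 80 min; longest is 80.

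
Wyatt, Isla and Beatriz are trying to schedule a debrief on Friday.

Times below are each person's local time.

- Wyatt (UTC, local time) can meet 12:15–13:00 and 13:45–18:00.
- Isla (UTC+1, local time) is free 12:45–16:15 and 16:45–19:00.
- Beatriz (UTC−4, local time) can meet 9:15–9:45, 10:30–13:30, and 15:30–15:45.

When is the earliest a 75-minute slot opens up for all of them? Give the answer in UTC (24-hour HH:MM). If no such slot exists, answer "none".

Wyatt → UTC: 12:15–13:00, 13:45–18:00.
Isla → UTC: 11:45–15:15, 15:45–18:00.
Beatriz → UTC: 13:15–13:45, 14:30–17:30, 19:30–19:45.
Wyatt ∩ Isla: 12:15–13:00, 13:45–15:15, 15:45–18:00.
Wyatt ∩ Isla ∩ Beatriz: 14:30–15:15, 15:45–17:30.
Windows ≥ 75 min: 15:45–17:30.
Earliest such window starts at 15:45.

15:45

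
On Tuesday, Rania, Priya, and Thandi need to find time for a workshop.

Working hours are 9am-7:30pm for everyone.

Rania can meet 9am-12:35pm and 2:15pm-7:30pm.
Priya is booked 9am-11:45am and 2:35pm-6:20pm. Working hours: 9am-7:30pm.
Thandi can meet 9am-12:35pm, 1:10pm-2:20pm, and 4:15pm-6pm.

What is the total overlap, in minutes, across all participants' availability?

55 minutes

Priya free within 09:00–19:30: 11:45–14:35, 18:20–19:30.
Rania ∩ Priya: 11:45–12:35, 14:15–14:35, 18:20–19:30.
Rania ∩ Priya ∩ Thandi: 11:45–12:35, 14:15–14:20.
Total common minutes: 50 + 5 = 55.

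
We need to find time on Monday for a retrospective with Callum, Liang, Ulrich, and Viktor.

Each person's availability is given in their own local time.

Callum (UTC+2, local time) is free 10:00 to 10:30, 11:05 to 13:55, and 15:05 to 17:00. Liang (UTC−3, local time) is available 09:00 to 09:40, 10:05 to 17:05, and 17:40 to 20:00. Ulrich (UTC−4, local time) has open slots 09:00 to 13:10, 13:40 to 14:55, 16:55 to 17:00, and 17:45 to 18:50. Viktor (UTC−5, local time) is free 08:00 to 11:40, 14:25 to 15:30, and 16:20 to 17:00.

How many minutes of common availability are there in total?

Callum → UTC: 08:00–08:30, 09:05–11:55, 13:05–15:00.
Liang → UTC: 12:00–12:40, 13:05–20:05, 20:40–23:00.
Ulrich → UTC: 13:00–17:10, 17:40–18:55, 20:55–21:00, 21:45–22:50.
Viktor → UTC: 13:00–16:40, 19:25–20:30, 21:20–22:00.
Callum ∩ Liang: 13:05–15:00.
Callum ∩ Liang ∩ Ulrich: 13:05–15:00.
Callum ∩ Liang ∩ Ulrich ∩ Viktor: 13:05–15:00.
Total common minutes: 115.

115 minutes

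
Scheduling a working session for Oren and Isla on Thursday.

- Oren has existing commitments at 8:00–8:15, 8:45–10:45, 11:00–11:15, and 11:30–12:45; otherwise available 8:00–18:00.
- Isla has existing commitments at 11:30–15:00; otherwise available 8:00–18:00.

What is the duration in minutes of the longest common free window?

180 minutes

Oren free within 08:00–18:00: 08:15–08:45, 10:45–11:00, 11:15–11:30, 12:45–18:00.
Isla free within 08:00–18:00: 08:00–11:30, 15:00–18:00.
Oren ∩ Isla: 08:15–08:45, 10:45–11:00, 11:15–11:30, 15:00–18:00.
Common window lengths: 30, 15, 15, 180 min; longest is 180.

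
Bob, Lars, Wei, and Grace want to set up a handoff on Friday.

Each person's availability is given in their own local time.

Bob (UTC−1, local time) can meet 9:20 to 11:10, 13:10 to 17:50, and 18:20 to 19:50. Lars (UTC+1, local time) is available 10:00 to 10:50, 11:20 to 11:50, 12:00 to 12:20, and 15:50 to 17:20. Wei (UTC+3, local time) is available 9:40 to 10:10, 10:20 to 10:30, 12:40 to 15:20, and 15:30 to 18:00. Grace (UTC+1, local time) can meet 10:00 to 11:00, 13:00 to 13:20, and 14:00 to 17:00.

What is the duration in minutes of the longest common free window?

Bob → UTC: 10:20–12:10, 14:10–18:50, 19:20–20:50.
Lars → UTC: 09:00–09:50, 10:20–10:50, 11:00–11:20, 14:50–16:20.
Wei → UTC: 06:40–07:10, 07:20–07:30, 09:40–12:20, 12:30–15:00.
Grace → UTC: 09:00–10:00, 12:00–12:20, 13:00–16:00.
Bob ∩ Lars: 10:20–10:50, 11:00–11:20, 14:50–16:20.
Bob ∩ Lars ∩ Wei: 10:20–10:50, 11:00–11:20, 14:50–15:00.
Bob ∩ Lars ∩ Wei ∩ Grace: 14:50–15:00.
Single common window of 10 minutes.

10 minutes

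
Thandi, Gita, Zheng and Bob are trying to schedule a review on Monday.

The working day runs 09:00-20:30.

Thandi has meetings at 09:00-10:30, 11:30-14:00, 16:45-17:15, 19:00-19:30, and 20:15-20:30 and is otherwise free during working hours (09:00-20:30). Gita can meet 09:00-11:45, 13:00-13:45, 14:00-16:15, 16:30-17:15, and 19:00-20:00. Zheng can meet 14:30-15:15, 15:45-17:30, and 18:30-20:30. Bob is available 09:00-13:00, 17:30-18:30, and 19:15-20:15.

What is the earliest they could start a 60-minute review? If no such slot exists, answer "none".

Thandi free within 09:00–20:30: 10:30–11:30, 14:00–16:45, 17:15–19:00, 19:30–20:15.
Thandi ∩ Gita: 10:30–11:30, 14:00–16:15, 16:30–16:45, 19:30–20:00.
Thandi ∩ Gita ∩ Zheng: 14:30–15:15, 15:45–16:15, 16:30–16:45, 19:30–20:00.
Thandi ∩ Gita ∩ Zheng ∩ Bob: 19:30–20:00.
Windows ≥ 60 min: (none).

none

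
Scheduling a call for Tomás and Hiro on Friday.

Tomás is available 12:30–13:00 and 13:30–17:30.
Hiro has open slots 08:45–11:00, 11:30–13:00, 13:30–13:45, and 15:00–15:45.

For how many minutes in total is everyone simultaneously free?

Tomás ∩ Hiro: 12:30–13:00, 13:30–13:45, 15:00–15:45.
Total common minutes: 30 + 15 + 45 = 90.

90 minutes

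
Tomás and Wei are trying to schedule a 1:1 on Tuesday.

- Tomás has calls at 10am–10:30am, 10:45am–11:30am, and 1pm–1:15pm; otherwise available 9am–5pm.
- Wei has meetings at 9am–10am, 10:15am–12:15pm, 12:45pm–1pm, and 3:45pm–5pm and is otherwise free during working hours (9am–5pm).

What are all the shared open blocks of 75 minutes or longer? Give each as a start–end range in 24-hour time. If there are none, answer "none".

13:15–15:45

Tomás free within 09:00–17:00: 09:00–10:00, 10:30–10:45, 11:30–13:00, 13:15–17:00.
Wei free within 09:00–17:00: 10:00–10:15, 12:15–12:45, 13:00–15:45.
Tomás ∩ Wei: 12:15–12:45, 13:15–15:45.
Windows ≥ 75 min: 13:15–15:45.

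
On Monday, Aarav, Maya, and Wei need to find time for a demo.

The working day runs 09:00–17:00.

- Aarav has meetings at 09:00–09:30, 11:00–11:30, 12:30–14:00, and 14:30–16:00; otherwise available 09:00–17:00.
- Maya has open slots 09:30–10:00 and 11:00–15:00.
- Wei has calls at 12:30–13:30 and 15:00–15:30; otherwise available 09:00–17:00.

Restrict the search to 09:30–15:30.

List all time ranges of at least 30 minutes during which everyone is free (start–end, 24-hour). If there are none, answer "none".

09:30–10:00, 11:30–12:30, 14:00–14:30

Aarav free within 09:00–17:00: 09:30–11:00, 11:30–12:30, 14:00–14:30, 16:00–17:00.
Wei free within 09:00–17:00: 09:00–12:30, 13:30–15:00, 15:30–17:00.
Aarav ∩ Maya: 09:30–10:00, 11:30–12:30, 14:00–14:30.
Aarav ∩ Maya ∩ Wei: 09:30–10:00, 11:30–12:30, 14:00–14:30.
Restricted to 09:30–15:30: 09:30–10:00, 11:30–12:30, 14:00–14:30.
Windows ≥ 30 min: 09:30–10:00, 11:30–12:30, 14:00–14:30.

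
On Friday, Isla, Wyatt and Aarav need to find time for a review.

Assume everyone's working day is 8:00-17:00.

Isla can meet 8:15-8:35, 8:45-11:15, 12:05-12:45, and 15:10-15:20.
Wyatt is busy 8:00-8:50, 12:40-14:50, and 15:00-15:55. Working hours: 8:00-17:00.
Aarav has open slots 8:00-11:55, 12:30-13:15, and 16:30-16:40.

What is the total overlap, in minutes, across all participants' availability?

155 minutes

Wyatt free within 08:00–17:00: 08:50–12:40, 14:50–15:00, 15:55–17:00.
Isla ∩ Wyatt: 08:50–11:15, 12:05–12:40.
Isla ∩ Wyatt ∩ Aarav: 08:50–11:15, 12:30–12:40.
Total common minutes: 145 + 10 = 155.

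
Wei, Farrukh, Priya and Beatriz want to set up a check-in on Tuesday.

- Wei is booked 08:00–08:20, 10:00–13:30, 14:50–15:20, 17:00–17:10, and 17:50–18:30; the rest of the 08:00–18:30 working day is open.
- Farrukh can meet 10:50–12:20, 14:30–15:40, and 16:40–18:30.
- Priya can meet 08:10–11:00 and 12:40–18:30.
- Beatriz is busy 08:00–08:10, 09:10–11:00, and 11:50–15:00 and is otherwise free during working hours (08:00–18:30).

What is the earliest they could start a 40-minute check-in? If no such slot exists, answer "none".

Wei free within 08:00–18:30: 08:20–10:00, 13:30–14:50, 15:20–17:00, 17:10–17:50.
Beatriz free within 08:00–18:30: 08:10–09:10, 11:00–11:50, 15:00–18:30.
Wei ∩ Farrukh: 14:30–14:50, 15:20–15:40, 16:40–17:00, 17:10–17:50.
Wei ∩ Farrukh ∩ Priya: 14:30–14:50, 15:20–15:40, 16:40–17:00, 17:10–17:50.
Wei ∩ Farrukh ∩ Priya ∩ Beatriz: 15:20–15:40, 16:40–17:00, 17:10–17:50.
Windows ≥ 40 min: 17:10–17:50.
Earliest such window starts at 17:10.

17:10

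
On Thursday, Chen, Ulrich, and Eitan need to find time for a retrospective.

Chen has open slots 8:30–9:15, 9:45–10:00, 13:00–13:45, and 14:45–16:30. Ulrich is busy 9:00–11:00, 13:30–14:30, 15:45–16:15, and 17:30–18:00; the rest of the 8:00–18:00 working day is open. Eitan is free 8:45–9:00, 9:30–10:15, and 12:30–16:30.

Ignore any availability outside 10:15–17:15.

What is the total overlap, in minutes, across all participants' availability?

Ulrich free within 08:00–18:00: 08:00–09:00, 11:00–13:30, 14:30–15:45, 16:15–17:30.
Chen ∩ Ulrich: 08:30–09:00, 13:00–13:30, 14:45–15:45, 16:15–16:30.
Chen ∩ Ulrich ∩ Eitan: 08:45–09:00, 13:00–13:30, 14:45–15:45, 16:15–16:30.
Restricted to 10:15–17:15: 13:00–13:30, 14:45–15:45, 16:15–16:30.
Total common minutes: 30 + 60 + 15 = 105.

105 minutes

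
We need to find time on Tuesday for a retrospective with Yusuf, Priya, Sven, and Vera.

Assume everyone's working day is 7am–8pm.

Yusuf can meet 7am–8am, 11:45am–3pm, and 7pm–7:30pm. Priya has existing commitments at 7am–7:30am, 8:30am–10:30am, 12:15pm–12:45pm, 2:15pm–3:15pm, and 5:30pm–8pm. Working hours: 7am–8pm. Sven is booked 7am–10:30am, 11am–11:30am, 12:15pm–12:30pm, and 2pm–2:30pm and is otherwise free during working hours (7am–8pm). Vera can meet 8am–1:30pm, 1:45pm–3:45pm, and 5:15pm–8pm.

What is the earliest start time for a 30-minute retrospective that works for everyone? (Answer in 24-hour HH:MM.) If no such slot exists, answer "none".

Priya free within 07:00–20:00: 07:30–08:30, 10:30–12:15, 12:45–14:15, 15:15–17:30.
Sven free within 07:00–20:00: 10:30–11:00, 11:30–12:15, 12:30–14:00, 14:30–20:00.
Yusuf ∩ Priya: 07:30–08:00, 11:45–12:15, 12:45–14:15.
Yusuf ∩ Priya ∩ Sven: 11:45–12:15, 12:45–14:00.
Yusuf ∩ Priya ∩ Sven ∩ Vera: 11:45–12:15, 12:45–13:30, 13:45–14:00.
Windows ≥ 30 min: 11:45–12:15, 12:45–13:30.
Earliest such window starts at 11:45.

11:45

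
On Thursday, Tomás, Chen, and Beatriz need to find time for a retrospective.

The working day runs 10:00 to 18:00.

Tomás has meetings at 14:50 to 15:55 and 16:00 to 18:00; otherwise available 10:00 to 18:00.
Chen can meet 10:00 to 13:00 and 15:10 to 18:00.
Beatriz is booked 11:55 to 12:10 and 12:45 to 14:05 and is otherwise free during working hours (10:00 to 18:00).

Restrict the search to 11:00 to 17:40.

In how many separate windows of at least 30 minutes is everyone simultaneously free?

Tomás free within 10:00–18:00: 10:00–14:50, 15:55–16:00.
Beatriz free within 10:00–18:00: 10:00–11:55, 12:10–12:45, 14:05–18:00.
Tomás ∩ Chen: 10:00–13:00, 15:55–16:00.
Tomás ∩ Chen ∩ Beatriz: 10:00–11:55, 12:10–12:45, 15:55–16:00.
Restricted to 11:00–17:40: 11:00–11:55, 12:10–12:45, 15:55–16:00.
Windows ≥ 30 min: 11:00–11:55, 12:10–12:45.
That's 2 windows.

2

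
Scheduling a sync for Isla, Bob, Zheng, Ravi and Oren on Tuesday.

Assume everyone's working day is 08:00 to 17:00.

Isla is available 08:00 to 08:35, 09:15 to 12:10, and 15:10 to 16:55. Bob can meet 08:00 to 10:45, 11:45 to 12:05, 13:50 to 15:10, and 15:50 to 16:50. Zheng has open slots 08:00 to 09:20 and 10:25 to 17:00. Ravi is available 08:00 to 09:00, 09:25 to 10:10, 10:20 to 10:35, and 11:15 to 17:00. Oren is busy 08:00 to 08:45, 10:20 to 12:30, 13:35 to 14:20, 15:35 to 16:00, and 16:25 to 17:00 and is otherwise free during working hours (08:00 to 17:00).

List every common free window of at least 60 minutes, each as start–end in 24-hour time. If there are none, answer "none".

none

Oren free within 08:00–17:00: 08:45–10:20, 12:30–13:35, 14:20–15:35, 16:00–16:25.
Isla ∩ Bob: 08:00–08:35, 09:15–10:45, 11:45–12:05, 15:50–16:50.
Isla ∩ Bob ∩ Zheng: 08:00–08:35, 09:15–09:20, 10:25–10:45, 11:45–12:05, 15:50–16:50.
Isla ∩ Bob ∩ Zheng ∩ Ravi: 08:00–08:35, 10:25–10:35, 11:45–12:05, 15:50–16:50.
Isla ∩ Bob ∩ Zheng ∩ Ravi ∩ Oren: 16:00–16:25.
Windows ≥ 60 min: (none).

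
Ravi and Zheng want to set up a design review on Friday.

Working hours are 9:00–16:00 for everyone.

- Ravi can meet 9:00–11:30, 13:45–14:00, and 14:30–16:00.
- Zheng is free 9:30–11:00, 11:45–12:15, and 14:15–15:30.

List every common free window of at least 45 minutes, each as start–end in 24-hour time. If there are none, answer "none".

Ravi ∩ Zheng: 09:30–11:00, 14:30–15:30.
Windows ≥ 45 min: 09:30–11:00, 14:30–15:30.

09:30–11:00, 14:30–15:30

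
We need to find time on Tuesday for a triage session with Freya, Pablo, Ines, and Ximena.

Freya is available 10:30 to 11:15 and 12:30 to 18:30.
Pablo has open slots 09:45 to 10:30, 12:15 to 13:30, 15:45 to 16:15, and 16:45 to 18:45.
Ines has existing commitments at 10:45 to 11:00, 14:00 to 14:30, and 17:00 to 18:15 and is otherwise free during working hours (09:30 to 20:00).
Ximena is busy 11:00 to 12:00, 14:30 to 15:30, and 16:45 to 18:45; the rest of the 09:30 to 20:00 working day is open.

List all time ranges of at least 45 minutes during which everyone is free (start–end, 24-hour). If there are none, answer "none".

Ines free within 09:30–20:00: 09:30–10:45, 11:00–14:00, 14:30–17:00, 18:15–20:00.
Ximena free within 09:30–20:00: 09:30–11:00, 12:00–14:30, 15:30–16:45, 18:45–20:00.
Freya ∩ Pablo: 12:30–13:30, 15:45–16:15, 16:45–18:30.
Freya ∩ Pablo ∩ Ines: 12:30–13:30, 15:45–16:15, 16:45–17:00, 18:15–18:30.
Freya ∩ Pablo ∩ Ines ∩ Ximena: 12:30–13:30, 15:45–16:15.
Windows ≥ 45 min: 12:30–13:30.

12:30–13:30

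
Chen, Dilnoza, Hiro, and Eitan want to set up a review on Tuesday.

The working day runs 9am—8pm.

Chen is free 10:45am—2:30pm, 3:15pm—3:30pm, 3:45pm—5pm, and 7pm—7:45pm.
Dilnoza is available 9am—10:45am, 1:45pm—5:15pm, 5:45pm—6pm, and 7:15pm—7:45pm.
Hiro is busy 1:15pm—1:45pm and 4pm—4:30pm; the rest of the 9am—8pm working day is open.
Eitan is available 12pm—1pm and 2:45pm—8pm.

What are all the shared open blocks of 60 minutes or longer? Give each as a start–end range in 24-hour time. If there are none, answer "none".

none

Hiro free within 09:00–20:00: 09:00–13:15, 13:45–16:00, 16:30–20:00.
Chen ∩ Dilnoza: 13:45–14:30, 15:15–15:30, 15:45–17:00, 19:15–19:45.
Chen ∩ Dilnoza ∩ Hiro: 13:45–14:30, 15:15–15:30, 15:45–16:00, 16:30–17:00, 19:15–19:45.
Chen ∩ Dilnoza ∩ Hiro ∩ Eitan: 15:15–15:30, 15:45–16:00, 16:30–17:00, 19:15–19:45.
Windows ≥ 60 min: (none).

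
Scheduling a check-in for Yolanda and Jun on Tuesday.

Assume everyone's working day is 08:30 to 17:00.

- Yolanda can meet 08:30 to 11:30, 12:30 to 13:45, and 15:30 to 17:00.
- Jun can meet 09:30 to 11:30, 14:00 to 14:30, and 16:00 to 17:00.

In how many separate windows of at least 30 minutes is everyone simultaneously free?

2

Yolanda ∩ Jun: 09:30–11:30, 16:00–17:00.
Windows ≥ 30 min: 09:30–11:30, 16:00–17:00.
That's 2 windows.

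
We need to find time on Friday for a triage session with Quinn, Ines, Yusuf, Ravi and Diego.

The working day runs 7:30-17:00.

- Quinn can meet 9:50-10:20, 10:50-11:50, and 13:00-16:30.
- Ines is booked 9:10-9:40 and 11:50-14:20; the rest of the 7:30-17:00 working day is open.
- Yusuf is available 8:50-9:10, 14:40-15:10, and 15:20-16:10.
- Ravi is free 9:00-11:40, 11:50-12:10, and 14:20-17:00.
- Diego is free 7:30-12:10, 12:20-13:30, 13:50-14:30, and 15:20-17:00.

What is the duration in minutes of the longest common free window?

50 minutes

Ines free within 07:30–17:00: 07:30–09:10, 09:40–11:50, 14:20–17:00.
Quinn ∩ Ines: 09:50–10:20, 10:50–11:50, 14:20–16:30.
Quinn ∩ Ines ∩ Yusuf: 14:40–15:10, 15:20–16:10.
Quinn ∩ Ines ∩ Yusuf ∩ Ravi: 14:40–15:10, 15:20–16:10.
Quinn ∩ Ines ∩ Yusuf ∩ Ravi ∩ Diego: 15:20–16:10.
Single common window of 50 minutes.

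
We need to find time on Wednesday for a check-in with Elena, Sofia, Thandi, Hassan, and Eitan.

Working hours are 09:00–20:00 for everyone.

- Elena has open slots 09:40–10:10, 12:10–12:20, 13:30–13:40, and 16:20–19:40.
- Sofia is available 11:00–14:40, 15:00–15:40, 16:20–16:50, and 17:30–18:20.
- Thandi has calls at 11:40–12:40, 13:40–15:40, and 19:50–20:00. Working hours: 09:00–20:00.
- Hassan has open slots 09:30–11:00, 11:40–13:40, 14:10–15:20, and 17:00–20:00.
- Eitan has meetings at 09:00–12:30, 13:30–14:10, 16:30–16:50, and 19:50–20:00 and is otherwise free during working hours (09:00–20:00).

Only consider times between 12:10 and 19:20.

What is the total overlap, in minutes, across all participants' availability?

50 minutes

Thandi free within 09:00–20:00: 09:00–11:40, 12:40–13:40, 15:40–19:50.
Eitan free within 09:00–20:00: 12:30–13:30, 14:10–16:30, 16:50–19:50.
Elena ∩ Sofia: 12:10–12:20, 13:30–13:40, 16:20–16:50, 17:30–18:20.
Elena ∩ Sofia ∩ Thandi: 13:30–13:40, 16:20–16:50, 17:30–18:20.
Elena ∩ Sofia ∩ Thandi ∩ Hassan: 13:30–13:40, 17:30–18:20.
Elena ∩ Sofia ∩ Thandi ∩ Hassan ∩ Eitan: 17:30–18:20.
Restricted to 12:10–19:20: 17:30–18:20.
Total common minutes: 50.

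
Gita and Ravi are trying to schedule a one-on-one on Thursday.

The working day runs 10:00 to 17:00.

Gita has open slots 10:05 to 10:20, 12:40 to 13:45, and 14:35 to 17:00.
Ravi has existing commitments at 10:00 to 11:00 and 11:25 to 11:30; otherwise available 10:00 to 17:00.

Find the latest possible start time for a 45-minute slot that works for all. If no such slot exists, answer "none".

16:15

Ravi free within 10:00–17:00: 11:00–11:25, 11:30–17:00.
Gita ∩ Ravi: 12:40–13:45, 14:35–17:00.
Windows ≥ 45 min: 12:40–13:45, 14:35–17:00.
Latest start in the last window 14:35–17:00 is 17:00 − 45 min = 16:15.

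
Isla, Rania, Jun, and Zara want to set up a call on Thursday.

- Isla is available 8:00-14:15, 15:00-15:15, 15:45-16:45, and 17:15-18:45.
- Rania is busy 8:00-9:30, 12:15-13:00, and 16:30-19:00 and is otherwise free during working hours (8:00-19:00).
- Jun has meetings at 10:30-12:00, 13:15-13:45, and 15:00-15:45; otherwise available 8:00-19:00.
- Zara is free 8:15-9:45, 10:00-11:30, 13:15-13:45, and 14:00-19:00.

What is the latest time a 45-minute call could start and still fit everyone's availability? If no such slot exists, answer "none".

Rania free within 08:00–19:00: 09:30–12:15, 13:00–16:30.
Jun free within 08:00–19:00: 08:00–10:30, 12:00–13:15, 13:45–15:00, 15:45–19:00.
Isla ∩ Rania: 09:30–12:15, 13:00–14:15, 15:00–15:15, 15:45–16:30.
Isla ∩ Rania ∩ Jun: 09:30–10:30, 12:00–12:15, 13:00–13:15, 13:45–14:15, 15:45–16:30.
Isla ∩ Rania ∩ Jun ∩ Zara: 09:30–09:45, 10:00–10:30, 14:00–14:15, 15:45–16:30.
Windows ≥ 45 min: 15:45–16:30.
Latest start in the last window 15:45–16:30 is 16:30 − 45 min = 15:45.

15:45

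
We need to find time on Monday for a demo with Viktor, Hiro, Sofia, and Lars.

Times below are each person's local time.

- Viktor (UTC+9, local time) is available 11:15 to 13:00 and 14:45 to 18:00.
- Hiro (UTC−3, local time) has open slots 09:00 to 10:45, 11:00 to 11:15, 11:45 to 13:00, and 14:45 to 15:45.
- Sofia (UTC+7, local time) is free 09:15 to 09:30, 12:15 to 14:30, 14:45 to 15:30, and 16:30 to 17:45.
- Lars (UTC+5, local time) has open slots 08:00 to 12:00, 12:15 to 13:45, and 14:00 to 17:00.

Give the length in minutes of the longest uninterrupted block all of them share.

Viktor → UTC: 02:15–04:00, 05:45–09:00.
Hiro → UTC: 12:00–13:45, 14:00–14:15, 14:45–16:00, 17:45–18:45.
Sofia → UTC: 02:15–02:30, 05:15–07:30, 07:45–08:30, 09:30–10:45.
Lars → UTC: 03:00–07:00, 07:15–08:45, 09:00–12:00.
Viktor ∩ Hiro: (none).
Viktor ∩ Hiro ∩ Sofia: (none).
Viktor ∩ Hiro ∩ Sofia ∩ Lars: (none).
No common window.

0 minutes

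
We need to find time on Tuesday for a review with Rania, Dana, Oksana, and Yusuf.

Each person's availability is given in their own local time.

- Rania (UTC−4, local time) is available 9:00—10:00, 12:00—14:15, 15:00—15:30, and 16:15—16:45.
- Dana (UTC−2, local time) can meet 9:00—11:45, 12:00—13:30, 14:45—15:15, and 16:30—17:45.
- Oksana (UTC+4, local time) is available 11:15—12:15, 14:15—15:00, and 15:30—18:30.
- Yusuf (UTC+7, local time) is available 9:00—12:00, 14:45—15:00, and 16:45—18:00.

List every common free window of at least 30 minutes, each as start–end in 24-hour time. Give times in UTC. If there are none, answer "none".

Rania → UTC: 13:00–14:00, 16:00–18:15, 19:00–19:30, 20:15–20:45.
Dana → UTC: 11:00–13:45, 14:00–15:30, 16:45–17:15, 18:30–19:45.
Oksana → UTC: 07:15–08:15, 10:15–11:00, 11:30–14:30.
Yusuf → UTC: 02:00–05:00, 07:45–08:00, 09:45–11:00.
Rania ∩ Dana: 13:00–13:45, 16:45–17:15, 19:00–19:30.
Rania ∩ Dana ∩ Oksana: 13:00–13:45.
Rania ∩ Dana ∩ Oksana ∩ Yusuf: (none).
Windows ≥ 30 min: (none).

none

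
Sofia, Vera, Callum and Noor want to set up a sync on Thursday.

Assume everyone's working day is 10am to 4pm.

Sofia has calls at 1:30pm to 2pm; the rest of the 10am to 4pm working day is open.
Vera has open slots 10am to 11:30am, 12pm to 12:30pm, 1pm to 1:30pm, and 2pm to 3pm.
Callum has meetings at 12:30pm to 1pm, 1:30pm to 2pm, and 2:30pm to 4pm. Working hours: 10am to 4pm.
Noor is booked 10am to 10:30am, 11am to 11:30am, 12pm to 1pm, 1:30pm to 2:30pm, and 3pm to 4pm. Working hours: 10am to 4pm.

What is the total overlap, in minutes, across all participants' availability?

60 minutes

Sofia free within 10:00–16:00: 10:00–13:30, 14:00–16:00.
Callum free within 10:00–16:00: 10:00–12:30, 13:00–13:30, 14:00–14:30.
Noor free within 10:00–16:00: 10:30–11:00, 11:30–12:00, 13:00–13:30, 14:30–15:00.
Sofia ∩ Vera: 10:00–11:30, 12:00–12:30, 13:00–13:30, 14:00–15:00.
Sofia ∩ Vera ∩ Callum: 10:00–11:30, 12:00–12:30, 13:00–13:30, 14:00–14:30.
Sofia ∩ Vera ∩ Callum ∩ Noor: 10:30–11:00, 13:00–13:30.
Total common minutes: 30 + 30 = 60.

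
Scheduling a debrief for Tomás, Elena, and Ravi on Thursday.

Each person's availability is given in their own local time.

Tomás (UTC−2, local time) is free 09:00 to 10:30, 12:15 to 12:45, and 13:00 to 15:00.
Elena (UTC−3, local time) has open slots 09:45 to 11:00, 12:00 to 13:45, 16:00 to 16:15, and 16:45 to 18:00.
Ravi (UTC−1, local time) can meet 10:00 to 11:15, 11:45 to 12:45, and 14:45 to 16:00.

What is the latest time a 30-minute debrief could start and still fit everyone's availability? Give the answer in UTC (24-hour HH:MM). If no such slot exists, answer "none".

Tomás → UTC: 11:00–12:30, 14:15–14:45, 15:00–17:00.
Elena → UTC: 12:45–14:00, 15:00–16:45, 19:00–19:15, 19:45–21:00.
Ravi → UTC: 11:00–12:15, 12:45–13:45, 15:45–17:00.
Tomás ∩ Elena: 15:00–16:45.
Tomás ∩ Elena ∩ Ravi: 15:45–16:45.
Windows ≥ 30 min: 15:45–16:45.
Latest start in the last window 15:45–16:45 is 16:45 − 30 min = 16:15.

16:15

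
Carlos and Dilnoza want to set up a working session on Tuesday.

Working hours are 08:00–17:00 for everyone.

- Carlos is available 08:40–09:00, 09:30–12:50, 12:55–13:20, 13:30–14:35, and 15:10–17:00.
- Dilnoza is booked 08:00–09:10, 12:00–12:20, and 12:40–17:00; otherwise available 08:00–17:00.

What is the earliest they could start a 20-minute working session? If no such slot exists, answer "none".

Dilnoza free within 08:00–17:00: 09:10–12:00, 12:20–12:40.
Carlos ∩ Dilnoza: 09:30–12:00, 12:20–12:40.
Windows ≥ 20 min: 09:30–12:00, 12:20–12:40.
Earliest such window starts at 09:30.

09:30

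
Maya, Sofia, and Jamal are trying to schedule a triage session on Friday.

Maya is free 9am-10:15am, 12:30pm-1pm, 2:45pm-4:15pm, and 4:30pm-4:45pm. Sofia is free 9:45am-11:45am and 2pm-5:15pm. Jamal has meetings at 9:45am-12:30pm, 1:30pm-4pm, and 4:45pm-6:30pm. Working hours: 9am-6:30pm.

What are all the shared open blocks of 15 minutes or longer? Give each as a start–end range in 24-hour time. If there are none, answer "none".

Jamal free within 09:00–18:30: 09:00–09:45, 12:30–13:30, 16:00–16:45.
Maya ∩ Sofia: 09:45–10:15, 14:45–16:15, 16:30–16:45.
Maya ∩ Sofia ∩ Jamal: 16:00–16:15, 16:30–16:45.
Windows ≥ 15 min: 16:00–16:15, 16:30–16:45.

16:00–16:15, 16:30–16:45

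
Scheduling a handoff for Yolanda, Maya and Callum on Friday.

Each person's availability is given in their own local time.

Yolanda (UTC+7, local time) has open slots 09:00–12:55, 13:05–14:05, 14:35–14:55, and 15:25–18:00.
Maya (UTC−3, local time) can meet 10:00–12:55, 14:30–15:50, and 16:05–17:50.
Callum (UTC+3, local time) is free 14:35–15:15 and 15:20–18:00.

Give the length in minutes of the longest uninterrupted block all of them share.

Yolanda → UTC: 02:00–05:55, 06:05–07:05, 07:35–07:55, 08:25–11:00.
Maya → UTC: 13:00–15:55, 17:30–18:50, 19:05–20:50.
Callum → UTC: 11:35–12:15, 12:20–15:00.
Yolanda ∩ Maya: (none).
Yolanda ∩ Maya ∩ Callum: (none).
No common window.

0 minutes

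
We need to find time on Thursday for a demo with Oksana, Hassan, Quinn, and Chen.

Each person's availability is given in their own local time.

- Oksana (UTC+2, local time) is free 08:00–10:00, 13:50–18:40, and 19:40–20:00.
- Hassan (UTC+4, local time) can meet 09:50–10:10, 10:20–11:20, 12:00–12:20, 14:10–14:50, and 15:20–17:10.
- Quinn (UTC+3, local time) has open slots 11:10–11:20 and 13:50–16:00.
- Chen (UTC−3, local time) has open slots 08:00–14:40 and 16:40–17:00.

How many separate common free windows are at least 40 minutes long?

1

Oksana → UTC: 06:00–08:00, 11:50–16:40, 17:40–18:00.
Hassan → UTC: 05:50–06:10, 06:20–07:20, 08:00–08:20, 10:10–10:50, 11:20–13:10.
Quinn → UTC: 08:10–08:20, 10:50–13:00.
Chen → UTC: 11:00–17:40, 19:40–20:00.
Oksana ∩ Hassan: 06:00–06:10, 06:20–07:20, 11:50–13:10.
Oksana ∩ Hassan ∩ Quinn: 11:50–13:00.
Oksana ∩ Hassan ∩ Quinn ∩ Chen: 11:50–13:00.
Windows ≥ 40 min: 11:50–13:00.
That's 1 window.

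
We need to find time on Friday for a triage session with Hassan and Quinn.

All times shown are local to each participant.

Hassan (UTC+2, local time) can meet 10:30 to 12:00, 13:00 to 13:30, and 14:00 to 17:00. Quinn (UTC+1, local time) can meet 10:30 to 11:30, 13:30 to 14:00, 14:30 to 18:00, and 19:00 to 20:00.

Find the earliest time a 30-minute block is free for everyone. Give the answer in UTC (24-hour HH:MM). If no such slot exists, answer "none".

Hassan → UTC: 08:30–10:00, 11:00–11:30, 12:00–15:00.
Quinn → UTC: 09:30–10:30, 12:30–13:00, 13:30–17:00, 18:00–19:00.
Hassan ∩ Quinn: 09:30–10:00, 12:30–13:00, 13:30–15:00.
Windows ≥ 30 min: 09:30–10:00, 12:30–13:00, 13:30–15:00.
Earliest such window starts at 09:30.

09:30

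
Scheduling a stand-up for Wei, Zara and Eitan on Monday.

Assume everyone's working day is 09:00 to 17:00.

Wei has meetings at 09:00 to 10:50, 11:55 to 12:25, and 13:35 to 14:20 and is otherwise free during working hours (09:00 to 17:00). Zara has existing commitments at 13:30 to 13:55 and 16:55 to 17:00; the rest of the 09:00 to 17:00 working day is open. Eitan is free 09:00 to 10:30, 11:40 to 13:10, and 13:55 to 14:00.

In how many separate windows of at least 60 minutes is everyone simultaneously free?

Wei free within 09:00–17:00: 10:50–11:55, 12:25–13:35, 14:20–17:00.
Zara free within 09:00–17:00: 09:00–13:30, 13:55–16:55.
Wei ∩ Zara: 10:50–11:55, 12:25–13:30, 14:20–16:55.
Wei ∩ Zara ∩ Eitan: 11:40–11:55, 12:25–13:10.
Windows ≥ 60 min: (none).
That's 0 windows.

0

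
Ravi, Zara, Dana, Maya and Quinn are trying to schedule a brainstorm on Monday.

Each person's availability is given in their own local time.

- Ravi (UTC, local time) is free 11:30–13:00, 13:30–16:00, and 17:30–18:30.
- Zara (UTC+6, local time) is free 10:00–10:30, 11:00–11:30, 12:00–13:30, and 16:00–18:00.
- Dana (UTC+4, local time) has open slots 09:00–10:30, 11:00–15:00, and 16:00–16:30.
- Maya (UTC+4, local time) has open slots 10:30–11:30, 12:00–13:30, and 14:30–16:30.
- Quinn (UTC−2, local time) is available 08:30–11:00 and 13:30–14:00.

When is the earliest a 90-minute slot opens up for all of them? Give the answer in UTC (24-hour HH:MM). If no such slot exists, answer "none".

none

Ravi → UTC: 11:30–13:00, 13:30–16:00, 17:30–18:30.
Zara → UTC: 04:00–04:30, 05:00–05:30, 06:00–07:30, 10:00–12:00.
Dana → UTC: 05:00–06:30, 07:00–11:00, 12:00–12:30.
Maya → UTC: 06:30–07:30, 08:00–09:30, 10:30–12:30.
Quinn → UTC: 10:30–13:00, 15:30–16:00.
Ravi ∩ Zara: 11:30–12:00.
Ravi ∩ Zara ∩ Dana: (none).
Ravi ∩ Zara ∩ Dana ∩ Maya: (none).
Ravi ∩ Zara ∩ Dana ∩ Maya ∩ Quinn: (none).
Windows ≥ 90 min: (none).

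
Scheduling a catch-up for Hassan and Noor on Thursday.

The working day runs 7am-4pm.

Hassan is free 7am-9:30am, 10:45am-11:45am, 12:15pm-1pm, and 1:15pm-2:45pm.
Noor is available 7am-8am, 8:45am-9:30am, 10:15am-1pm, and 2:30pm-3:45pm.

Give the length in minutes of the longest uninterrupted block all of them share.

Hassan ∩ Noor: 07:00–08:00, 08:45–09:30, 10:45–11:45, 12:15–13:00, 14:30–14:45.
Common window lengths: 60, 45, 60, 45, 15 min; longest is 60.

60 minutes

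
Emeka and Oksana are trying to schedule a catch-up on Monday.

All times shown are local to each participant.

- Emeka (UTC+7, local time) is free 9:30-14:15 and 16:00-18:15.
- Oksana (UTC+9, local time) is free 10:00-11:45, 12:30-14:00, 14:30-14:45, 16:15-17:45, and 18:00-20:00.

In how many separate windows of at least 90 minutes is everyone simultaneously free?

Emeka → UTC: 02:30–07:15, 09:00–11:15.
Oksana → UTC: 01:00–02:45, 03:30–05:00, 05:30–05:45, 07:15–08:45, 09:00–11:00.
Emeka ∩ Oksana: 02:30–02:45, 03:30–05:00, 05:30–05:45, 09:00–11:00.
Windows ≥ 90 min: 03:30–05:00, 09:00–11:00.
That's 2 windows.

2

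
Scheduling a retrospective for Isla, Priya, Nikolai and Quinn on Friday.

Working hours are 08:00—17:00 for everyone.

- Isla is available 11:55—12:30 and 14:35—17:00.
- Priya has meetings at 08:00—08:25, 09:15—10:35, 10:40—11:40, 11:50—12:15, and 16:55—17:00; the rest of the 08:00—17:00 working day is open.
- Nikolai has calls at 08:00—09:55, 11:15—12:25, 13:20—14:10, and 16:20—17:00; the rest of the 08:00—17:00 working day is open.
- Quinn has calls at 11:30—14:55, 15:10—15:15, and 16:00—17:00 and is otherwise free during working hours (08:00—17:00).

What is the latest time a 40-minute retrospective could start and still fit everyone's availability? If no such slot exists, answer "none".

Priya free within 08:00–17:00: 08:25–09:15, 10:35–10:40, 11:40–11:50, 12:15–16:55.
Nikolai free within 08:00–17:00: 09:55–11:15, 12:25–13:20, 14:10–16:20.
Quinn free within 08:00–17:00: 08:00–11:30, 14:55–15:10, 15:15–16:00.
Isla ∩ Priya: 12:15–12:30, 14:35–16:55.
Isla ∩ Priya ∩ Nikolai: 12:25–12:30, 14:35–16:20.
Isla ∩ Priya ∩ Nikolai ∩ Quinn: 14:55–15:10, 15:15–16:00.
Windows ≥ 40 min: 15:15–16:00.
Latest start in the last window 15:15–16:00 is 16:00 − 40 min = 15:20.

15:20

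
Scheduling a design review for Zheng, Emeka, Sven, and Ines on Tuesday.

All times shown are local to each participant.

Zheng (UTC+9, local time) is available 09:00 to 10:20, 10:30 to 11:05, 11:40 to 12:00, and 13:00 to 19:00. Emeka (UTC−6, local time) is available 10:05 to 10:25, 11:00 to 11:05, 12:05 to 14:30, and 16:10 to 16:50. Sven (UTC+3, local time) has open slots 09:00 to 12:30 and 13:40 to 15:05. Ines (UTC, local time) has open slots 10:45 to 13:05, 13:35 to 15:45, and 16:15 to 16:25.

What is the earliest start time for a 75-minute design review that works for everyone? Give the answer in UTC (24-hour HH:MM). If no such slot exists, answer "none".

Zheng → UTC: 00:00–01:20, 01:30–02:05, 02:40–03:00, 04:00–10:00.
Emeka → UTC: 16:05–16:25, 17:00–17:05, 18:05–20:30, 22:10–22:50.
Sven → UTC: 06:00–09:30, 10:40–12:05.
Ines → UTC: 10:45–13:05, 13:35–15:45, 16:15–16:25.
Zheng ∩ Emeka: (none).
Zheng ∩ Emeka ∩ Sven: (none).
Zheng ∩ Emeka ∩ Sven ∩ Ines: (none).
Windows ≥ 75 min: (none).

none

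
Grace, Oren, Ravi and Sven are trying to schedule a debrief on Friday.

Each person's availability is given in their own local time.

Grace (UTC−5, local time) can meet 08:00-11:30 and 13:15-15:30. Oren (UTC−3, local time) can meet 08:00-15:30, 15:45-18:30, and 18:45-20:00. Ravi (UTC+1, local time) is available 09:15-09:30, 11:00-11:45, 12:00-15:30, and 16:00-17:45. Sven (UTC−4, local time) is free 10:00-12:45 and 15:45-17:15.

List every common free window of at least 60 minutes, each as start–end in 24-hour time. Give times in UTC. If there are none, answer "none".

Grace → UTC: 13:00–16:30, 18:15–20:30.
Oren → UTC: 11:00–18:30, 18:45–21:30, 21:45–23:00.
Ravi → UTC: 08:15–08:30, 10:00–10:45, 11:00–14:30, 15:00–16:45.
Sven → UTC: 14:00–16:45, 19:45–21:15.
Grace ∩ Oren: 13:00–16:30, 18:15–18:30, 18:45–20:30.
Grace ∩ Oren ∩ Ravi: 13:00–14:30, 15:00–16:30.
Grace ∩ Oren ∩ Ravi ∩ Sven: 14:00–14:30, 15:00–16:30.
Windows ≥ 60 min: 15:00–16:30.

15:00–16:30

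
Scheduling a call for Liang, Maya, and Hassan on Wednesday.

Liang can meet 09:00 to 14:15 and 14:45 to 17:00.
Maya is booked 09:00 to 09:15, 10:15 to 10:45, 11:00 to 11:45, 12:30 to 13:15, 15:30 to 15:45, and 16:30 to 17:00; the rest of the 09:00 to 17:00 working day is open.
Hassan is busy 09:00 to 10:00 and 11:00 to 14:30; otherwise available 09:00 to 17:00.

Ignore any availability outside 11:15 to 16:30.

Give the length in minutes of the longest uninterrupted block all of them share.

Maya free within 09:00–17:00: 09:15–10:15, 10:45–11:00, 11:45–12:30, 13:15–15:30, 15:45–16:30.
Hassan free within 09:00–17:00: 10:00–11:00, 14:30–17:00.
Liang ∩ Maya: 09:15–10:15, 10:45–11:00, 11:45–12:30, 13:15–14:15, 14:45–15:30, 15:45–16:30.
Liang ∩ Maya ∩ Hassan: 10:00–10:15, 10:45–11:00, 14:45–15:30, 15:45–16:30.
Restricted to 11:15–16:30: 14:45–15:30, 15:45–16:30.
Common window lengths: 45, 45 min; longest is 45.

45 minutes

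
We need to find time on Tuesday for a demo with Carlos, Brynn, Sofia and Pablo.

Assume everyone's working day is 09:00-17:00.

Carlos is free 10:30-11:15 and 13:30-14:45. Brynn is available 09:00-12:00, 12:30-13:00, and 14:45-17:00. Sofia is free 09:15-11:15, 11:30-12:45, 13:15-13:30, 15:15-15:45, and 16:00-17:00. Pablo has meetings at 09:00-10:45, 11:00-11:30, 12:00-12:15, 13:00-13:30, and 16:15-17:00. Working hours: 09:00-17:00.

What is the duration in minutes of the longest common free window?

15 minutes

Pablo free within 09:00–17:00: 10:45–11:00, 11:30–12:00, 12:15–13:00, 13:30–16:15.
Carlos ∩ Brynn: 10:30–11:15.
Carlos ∩ Brynn ∩ Sofia: 10:30–11:15.
Carlos ∩ Brynn ∩ Sofia ∩ Pablo: 10:45–11:00.
Single common window of 15 minutes.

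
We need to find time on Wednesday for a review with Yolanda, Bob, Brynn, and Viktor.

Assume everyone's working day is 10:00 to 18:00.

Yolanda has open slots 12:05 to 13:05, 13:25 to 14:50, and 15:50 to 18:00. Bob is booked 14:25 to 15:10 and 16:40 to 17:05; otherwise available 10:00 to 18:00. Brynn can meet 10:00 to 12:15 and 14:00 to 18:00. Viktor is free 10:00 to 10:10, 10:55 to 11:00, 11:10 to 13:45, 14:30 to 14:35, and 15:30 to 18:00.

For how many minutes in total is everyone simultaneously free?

Bob free within 10:00–18:00: 10:00–14:25, 15:10–16:40, 17:05–18:00.
Yolanda ∩ Bob: 12:05–13:05, 13:25–14:25, 15:50–16:40, 17:05–18:00.
Yolanda ∩ Bob ∩ Brynn: 12:05–12:15, 14:00–14:25, 15:50–16:40, 17:05–18:00.
Yolanda ∩ Bob ∩ Brynn ∩ Viktor: 12:05–12:15, 15:50–16:40, 17:05–18:00.
Total common minutes: 10 + 50 + 55 = 115.

115 minutes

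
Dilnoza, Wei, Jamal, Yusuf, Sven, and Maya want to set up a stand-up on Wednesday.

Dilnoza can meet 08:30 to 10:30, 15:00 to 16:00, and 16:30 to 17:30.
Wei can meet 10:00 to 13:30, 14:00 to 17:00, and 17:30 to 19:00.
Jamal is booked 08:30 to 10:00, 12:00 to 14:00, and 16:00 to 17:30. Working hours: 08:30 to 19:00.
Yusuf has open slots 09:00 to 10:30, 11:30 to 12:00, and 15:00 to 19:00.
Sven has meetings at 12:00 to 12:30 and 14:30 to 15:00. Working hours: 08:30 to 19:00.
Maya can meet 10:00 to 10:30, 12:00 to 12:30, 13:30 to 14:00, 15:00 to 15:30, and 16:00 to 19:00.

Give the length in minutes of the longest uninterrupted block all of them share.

30 minutes

Jamal free within 08:30–19:00: 10:00–12:00, 14:00–16:00, 17:30–19:00.
Sven free within 08:30–19:00: 08:30–12:00, 12:30–14:30, 15:00–19:00.
Dilnoza ∩ Wei: 10:00–10:30, 15:00–16:00, 16:30–17:00.
Dilnoza ∩ Wei ∩ Jamal: 10:00–10:30, 15:00–16:00.
Dilnoza ∩ Wei ∩ Jamal ∩ Yusuf: 10:00–10:30, 15:00–16:00.
Dilnoza ∩ Wei ∩ Jamal ∩ Yusuf ∩ Sven: 10:00–10:30, 15:00–16:00.
Dilnoza ∩ Wei ∩ Jamal ∩ Yusuf ∩ Sven ∩ Maya: 10:00–10:30, 15:00–15:30.
Common window lengths: 30, 30 min; longest is 30.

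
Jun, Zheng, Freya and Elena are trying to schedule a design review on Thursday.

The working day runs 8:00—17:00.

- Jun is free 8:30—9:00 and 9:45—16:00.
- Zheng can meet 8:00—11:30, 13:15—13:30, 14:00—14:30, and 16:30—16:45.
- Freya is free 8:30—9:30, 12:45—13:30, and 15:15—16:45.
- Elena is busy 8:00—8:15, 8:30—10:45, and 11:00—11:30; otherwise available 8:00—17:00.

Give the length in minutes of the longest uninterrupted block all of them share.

Elena free within 08:00–17:00: 08:15–08:30, 10:45–11:00, 11:30–17:00.
Jun ∩ Zheng: 08:30–09:00, 09:45–11:30, 13:15–13:30, 14:00–14:30.
Jun ∩ Zheng ∩ Freya: 08:30–09:00, 13:15–13:30.
Jun ∩ Zheng ∩ Freya ∩ Elena: 13:15–13:30.
Single common window of 15 minutes.

15 minutes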